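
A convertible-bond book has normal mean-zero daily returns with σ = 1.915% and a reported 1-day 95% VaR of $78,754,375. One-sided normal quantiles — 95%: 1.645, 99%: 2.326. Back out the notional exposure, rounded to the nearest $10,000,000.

VaR as a fraction of value: z·σ = 1.645 × 1.915% = 3.15017%.
Position = $78,754,375 / 0.0315018 = $2,500,000,000.

$2,500,000,000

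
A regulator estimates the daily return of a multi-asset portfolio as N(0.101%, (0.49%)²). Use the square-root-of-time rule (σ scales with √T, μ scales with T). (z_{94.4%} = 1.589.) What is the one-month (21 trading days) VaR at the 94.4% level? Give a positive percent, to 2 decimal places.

σ_{21d} = 0.49% × √21 = 2.245%; μ_{21d} = 21 × 0.101% = 2.121%.
VaR = −(2.121%) + 1.589 × 2.245% = 1.446%.

1.45%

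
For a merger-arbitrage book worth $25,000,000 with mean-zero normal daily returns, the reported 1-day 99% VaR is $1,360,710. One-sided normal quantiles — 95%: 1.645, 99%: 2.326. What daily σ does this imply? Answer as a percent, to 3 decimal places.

2.340%

VaR as a fraction: $1,360,710 / $25,000,000 = 5.443%.
σ = VaR / z = 5.443% / 2.326 = 2.340%.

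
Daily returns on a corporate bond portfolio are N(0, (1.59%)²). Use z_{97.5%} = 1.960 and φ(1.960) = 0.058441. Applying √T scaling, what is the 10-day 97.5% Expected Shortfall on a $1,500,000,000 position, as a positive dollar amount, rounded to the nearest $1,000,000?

$176,000,000

σ_{10d} = 1.59% × √10 = 5.028%.
ES multiplier = φ(z)/(1−α) = 0.058441/0.025 = 2.338.
ES = 5.028% × 2.338 = 11.755%; on $1,500,000,000: $176,325,000.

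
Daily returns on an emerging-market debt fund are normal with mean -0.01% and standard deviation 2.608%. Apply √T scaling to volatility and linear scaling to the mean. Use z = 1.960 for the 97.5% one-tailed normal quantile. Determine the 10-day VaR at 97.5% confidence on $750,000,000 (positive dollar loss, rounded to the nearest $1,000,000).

σ_{10d} = 2.608% × √10 = 8.247%; μ_{10d} = 10 × -0.01% = -0.100%.
VaR = −(-0.100%) + 1.960 × 8.247% = 16.264%.
On $750,000,000: 0.16264 × $750,000,000 = $121,980,000.

$122,000,000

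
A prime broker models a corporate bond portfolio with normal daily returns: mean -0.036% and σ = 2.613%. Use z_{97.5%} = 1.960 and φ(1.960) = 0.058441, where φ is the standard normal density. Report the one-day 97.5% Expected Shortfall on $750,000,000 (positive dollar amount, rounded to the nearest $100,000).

$46,100,000

Tail multiplier: φ(z)/(1−α) = 0.058441 / 0.025 = 2.338.
ES = −(-0.036%) + 2.613% × 2.338 = 6.145%.
On $750,000,000: 0.06145 × $750,000,000 = $46,087,500.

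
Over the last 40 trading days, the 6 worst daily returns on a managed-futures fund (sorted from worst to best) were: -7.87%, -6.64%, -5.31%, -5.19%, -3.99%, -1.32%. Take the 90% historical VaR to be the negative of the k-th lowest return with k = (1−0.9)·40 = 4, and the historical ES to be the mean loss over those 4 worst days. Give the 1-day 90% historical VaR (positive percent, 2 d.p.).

k = 4; the 4th lowest return is -5.19%, so VaR = 5.19%.

5.19%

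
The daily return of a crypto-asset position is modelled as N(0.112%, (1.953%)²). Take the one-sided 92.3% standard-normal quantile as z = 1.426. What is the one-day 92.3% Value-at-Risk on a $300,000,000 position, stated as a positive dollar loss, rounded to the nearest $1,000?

VaR = −μ + z·σ = −(0.112%) + 1.426 × 1.953% = 2.673%.
On $300,000,000: 0.02673 × $300,000,000 = $8,019,000.

$8,019,000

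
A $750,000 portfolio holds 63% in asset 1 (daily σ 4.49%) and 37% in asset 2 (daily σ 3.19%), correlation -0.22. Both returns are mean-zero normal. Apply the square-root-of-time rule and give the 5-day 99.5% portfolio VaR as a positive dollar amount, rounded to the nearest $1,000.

σ_p = √(0.63²·4.49² + 0.37²·3.19² + 2·-0.22·0.63·0.37·4.49·3.19) = 2.815%.
σ_{5d} = 2.815% × √5 = 6.295%.
z(99.5%) = 2.576.
VaR = 2.576 × 6.295% = 16.216%; on $750,000 that is $121,620.

$122,000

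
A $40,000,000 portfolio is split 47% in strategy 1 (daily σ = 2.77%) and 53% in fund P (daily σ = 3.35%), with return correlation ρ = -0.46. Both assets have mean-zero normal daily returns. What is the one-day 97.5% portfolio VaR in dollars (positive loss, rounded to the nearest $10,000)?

σ_p² = 0.47²·2.77² + 0.53²·3.35² + 2·-0.46·0.47·0.53·2.77·3.35 = 2.7207 (%²).
σ_p = √2.7207 = 1.649%.
At 97.5%, z = 1.960.
VaR = 1.960 × 1.649% = 3.232%; on $40,000,000 that is $1,292,800.

$1,290,000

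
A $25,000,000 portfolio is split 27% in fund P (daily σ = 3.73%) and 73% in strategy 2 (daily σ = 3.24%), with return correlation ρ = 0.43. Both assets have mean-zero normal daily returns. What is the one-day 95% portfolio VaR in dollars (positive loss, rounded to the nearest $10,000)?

$1,210,000

σ_p² = 0.27²·3.73² + 0.73²·3.24² + 2·0.43·0.27·0.73·3.73·3.24 = 8.6569 (%²).
σ_p = √8.6569 = 2.942%.
At 95%, z = 1.645.
VaR = 1.645 × 2.942% = 4.840%; on $25,000,000 that is $1,210,000.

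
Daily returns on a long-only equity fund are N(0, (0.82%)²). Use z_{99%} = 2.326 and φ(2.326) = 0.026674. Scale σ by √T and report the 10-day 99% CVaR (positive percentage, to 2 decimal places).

σ_{10d} = 0.82% × √10 = 2.593%.
ES multiplier = φ(z)/(1−α) = 0.026674/0.01 = 2.667.
ES = 2.593% × 2.667 = 6.916%.

6.92%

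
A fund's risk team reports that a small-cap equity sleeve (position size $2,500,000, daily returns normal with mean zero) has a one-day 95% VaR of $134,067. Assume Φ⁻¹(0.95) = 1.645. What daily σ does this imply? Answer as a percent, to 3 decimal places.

3.260%

VaR as a fraction: $134,067 / $2,500,000 = 5.363%.
σ = VaR / z = 5.363% / 1.645 = 3.260%.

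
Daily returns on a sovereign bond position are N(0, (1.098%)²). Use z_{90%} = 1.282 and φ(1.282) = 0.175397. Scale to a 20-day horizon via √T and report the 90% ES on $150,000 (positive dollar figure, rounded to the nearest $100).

$12,900

σ_{20d} = 1.098% × √20 = 4.910%.
ES multiplier = φ(z)/(1−α) = 0.175397/0.1 = 1.754.
ES = 4.910% × 1.754 = 8.612%; on $150,000: $12,918.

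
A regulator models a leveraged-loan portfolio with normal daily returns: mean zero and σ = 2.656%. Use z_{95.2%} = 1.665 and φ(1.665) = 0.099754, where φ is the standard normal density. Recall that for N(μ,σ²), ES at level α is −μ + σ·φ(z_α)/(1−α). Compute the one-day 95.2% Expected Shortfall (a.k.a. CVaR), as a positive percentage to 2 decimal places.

5.52%

Tail multiplier: φ(z)/(1−α) = 0.099754 / 0.048 = 2.078.
ES = 2.656% × 2.078 = 5.519%.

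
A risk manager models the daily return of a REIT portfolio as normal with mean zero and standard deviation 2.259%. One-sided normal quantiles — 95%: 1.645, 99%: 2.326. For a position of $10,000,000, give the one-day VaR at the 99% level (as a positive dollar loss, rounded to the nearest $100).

VaR = z·σ = 2.326 × 2.259% = 5.254%.
On $10,000,000: 0.05254 × $10,000,000 = $525,400.

$525,400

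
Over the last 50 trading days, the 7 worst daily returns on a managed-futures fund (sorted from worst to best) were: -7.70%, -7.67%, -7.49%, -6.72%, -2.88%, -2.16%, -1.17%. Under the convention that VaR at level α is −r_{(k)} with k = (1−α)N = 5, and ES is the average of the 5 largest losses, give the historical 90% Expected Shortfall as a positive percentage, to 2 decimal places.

6.49%

The 5 worst returns sum to -32.46%.
ES = −(-32.46%) / 5 = 6.492% ≈ 6.49%.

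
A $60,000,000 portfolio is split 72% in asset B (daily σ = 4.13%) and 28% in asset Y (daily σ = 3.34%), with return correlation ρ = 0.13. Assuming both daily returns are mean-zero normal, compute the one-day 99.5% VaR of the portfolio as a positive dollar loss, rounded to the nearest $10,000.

σ_p² = 0.72²·4.13² + 0.28²·3.34² + 2·0.13·0.72·0.28·4.13·3.34 = 10.4399 (%²).
σ_p = √10.4399 = 3.231%.
At 99.5%, z = 2.576.
VaR = 2.576 × 3.231% = 8.323%; on $60,000,000 that is $4,993,800.

$4,990,000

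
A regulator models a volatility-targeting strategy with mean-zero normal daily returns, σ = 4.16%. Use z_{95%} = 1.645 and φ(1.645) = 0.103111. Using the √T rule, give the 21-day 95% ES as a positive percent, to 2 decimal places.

σ_{21d} = 4.16% × √21 = 19.064%.
ES multiplier = φ(z)/(1−α) = 0.103111/0.05 = 2.062.
ES = 19.064% × 2.062 = 39.310%.

39.31%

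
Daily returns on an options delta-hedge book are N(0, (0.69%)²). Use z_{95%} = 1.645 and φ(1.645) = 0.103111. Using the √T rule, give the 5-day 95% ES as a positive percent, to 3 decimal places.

3.182%

σ_{5d} = 0.69% × √5 = 1.543%.
ES multiplier = φ(z)/(1−α) = 0.103111/0.05 = 2.062.
ES = 1.543% × 2.062 = 3.182%.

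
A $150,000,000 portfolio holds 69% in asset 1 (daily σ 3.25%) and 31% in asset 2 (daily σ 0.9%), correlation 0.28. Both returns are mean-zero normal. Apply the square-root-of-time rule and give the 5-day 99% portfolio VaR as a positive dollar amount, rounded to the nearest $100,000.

$18,200,000

σ_p = √(0.69²·3.25² + 0.31²·0.9² + 2·0.28·0.69·0.31·3.25·0.9) = 2.336%.
σ_{5d} = 2.336% × √5 = 5.223%.
z(99%) = 2.326.
VaR = 2.326 × 5.223% = 12.149%; on $150,000,000 that is $18,223,500.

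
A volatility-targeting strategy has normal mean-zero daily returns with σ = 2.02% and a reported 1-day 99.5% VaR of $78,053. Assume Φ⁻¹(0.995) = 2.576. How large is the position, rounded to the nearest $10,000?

VaR as a fraction of value: z·σ = 2.576 × 2.02% = 5.20352%.
Position = $78,053 / 0.0520352 = $1,500,004.

$1,500,000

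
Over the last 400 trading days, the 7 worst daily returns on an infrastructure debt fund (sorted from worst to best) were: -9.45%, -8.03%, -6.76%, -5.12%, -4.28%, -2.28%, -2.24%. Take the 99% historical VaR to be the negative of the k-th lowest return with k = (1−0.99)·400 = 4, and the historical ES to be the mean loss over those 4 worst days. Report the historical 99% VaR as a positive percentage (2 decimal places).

k = 4; the 4th lowest return is -5.12%, so VaR = 5.12%.

5.12%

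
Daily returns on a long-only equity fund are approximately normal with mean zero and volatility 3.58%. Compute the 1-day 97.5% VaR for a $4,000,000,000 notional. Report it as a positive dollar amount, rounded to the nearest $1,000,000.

$281,000,000

At 97.5% one-sided, z = 1.960.
VaR = z·σ = 1.960 × 3.58% = 7.017%.
On $4,000,000,000: 0.07017 × $4,000,000,000 = $280,680,000.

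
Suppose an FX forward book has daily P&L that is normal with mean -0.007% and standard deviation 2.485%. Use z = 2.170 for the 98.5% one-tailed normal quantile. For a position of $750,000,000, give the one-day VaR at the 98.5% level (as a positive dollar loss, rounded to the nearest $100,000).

$40,500,000

VaR = −μ + z·σ = −(-0.007%) + 2.170 × 2.485% = 5.399%.
On $750,000,000: 0.05399 × $750,000,000 = $40,492,500.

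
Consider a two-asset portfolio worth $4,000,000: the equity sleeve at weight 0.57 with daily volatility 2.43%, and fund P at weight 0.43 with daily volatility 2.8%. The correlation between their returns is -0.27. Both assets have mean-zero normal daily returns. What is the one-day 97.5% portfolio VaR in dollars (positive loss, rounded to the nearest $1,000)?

σ_p² = 0.57²·2.43² + 0.43²·2.8² + 2·-0.27·0.57·0.43·2.43·2.8 = 2.4676 (%²).
σ_p = √2.4676 = 1.571%.
At 97.5%, z = 1.960.
VaR = 1.960 × 1.571% = 3.079%; on $4,000,000 that is $123,160.

$123,000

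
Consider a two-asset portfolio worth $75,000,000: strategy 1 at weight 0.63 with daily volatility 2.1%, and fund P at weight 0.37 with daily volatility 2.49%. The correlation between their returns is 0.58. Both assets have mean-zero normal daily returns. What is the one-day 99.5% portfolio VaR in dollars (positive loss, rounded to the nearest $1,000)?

$3,870,000

σ_p² = 0.63²·2.1² + 0.37²·2.49² + 2·0.58·0.63·0.37·2.1·2.49 = 4.0130 (%²).
σ_p = √4.0130 = 2.003%.
At 99.5%, z = 2.576.
VaR = 2.576 × 2.003% = 5.160%; on $75,000,000 that is $3,870,000.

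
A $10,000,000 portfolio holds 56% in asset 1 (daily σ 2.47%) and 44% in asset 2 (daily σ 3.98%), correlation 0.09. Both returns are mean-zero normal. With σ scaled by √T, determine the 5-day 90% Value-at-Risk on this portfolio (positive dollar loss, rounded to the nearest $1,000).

$667,000

σ_p = √(0.56²·2.47² + 0.44²·3.98² + 2·0.09·0.56·0.44·2.47·3.98) = 2.327%.
σ_{5d} = 2.327% × √5 = 5.203%.
z(90%) = 1.282.
VaR = 1.282 × 5.203% = 6.670%; on $10,000,000 that is $667,000.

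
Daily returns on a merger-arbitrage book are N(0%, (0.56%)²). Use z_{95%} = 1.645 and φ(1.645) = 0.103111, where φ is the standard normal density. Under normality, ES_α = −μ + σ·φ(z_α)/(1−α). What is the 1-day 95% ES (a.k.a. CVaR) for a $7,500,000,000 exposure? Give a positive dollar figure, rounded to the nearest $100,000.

Tail multiplier: φ(z)/(1−α) = 0.103111 / 0.05 = 2.062.
ES = 0.56% × 2.062 = 1.155%.
On $7,500,000,000: 0.01155 × $7,500,000,000 = $86,625,000.

$86,600,000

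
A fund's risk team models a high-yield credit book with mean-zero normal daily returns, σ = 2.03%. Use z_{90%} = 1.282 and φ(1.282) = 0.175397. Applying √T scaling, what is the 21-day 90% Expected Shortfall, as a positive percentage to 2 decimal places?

σ_{21d} = 2.03% × √21 = 9.303%.
ES multiplier = φ(z)/(1−α) = 0.175397/0.1 = 1.754.
ES = 9.303% × 1.754 = 16.317%.

16.32%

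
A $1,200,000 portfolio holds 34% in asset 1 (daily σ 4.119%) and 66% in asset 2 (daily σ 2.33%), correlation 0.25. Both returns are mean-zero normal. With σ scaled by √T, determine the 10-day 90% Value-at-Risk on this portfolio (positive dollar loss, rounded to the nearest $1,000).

$113,000

σ_p = √(0.34²·4.119² + 0.66²·2.33² + 2·0.25·0.34·0.66·4.119·2.33) = 2.324%.
σ_{10d} = 2.324% × √10 = 7.349%.
z(90%) = 1.282.
VaR = 1.282 × 7.349% = 9.421%; on $1,200,000 that is $113,052.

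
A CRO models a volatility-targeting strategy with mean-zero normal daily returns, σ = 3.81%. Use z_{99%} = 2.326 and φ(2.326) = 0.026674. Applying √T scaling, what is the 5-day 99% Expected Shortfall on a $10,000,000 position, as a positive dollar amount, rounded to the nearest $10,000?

$2,270,000

σ_{5d} = 3.81% × √5 = 8.519%.
ES multiplier = φ(z)/(1−α) = 0.026674/0.01 = 2.667.
ES = 8.519% × 2.667 = 22.720%; on $10,000,000: $2,272,000.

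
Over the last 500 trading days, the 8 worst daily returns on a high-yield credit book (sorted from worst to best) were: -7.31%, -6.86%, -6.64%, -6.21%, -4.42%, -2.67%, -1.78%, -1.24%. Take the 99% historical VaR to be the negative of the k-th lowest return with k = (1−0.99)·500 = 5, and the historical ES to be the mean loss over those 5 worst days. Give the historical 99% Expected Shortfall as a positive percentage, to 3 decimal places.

The 5 worst returns sum to -31.44%.
ES = −(-31.44%) / 5 = 6.288%.

6.288%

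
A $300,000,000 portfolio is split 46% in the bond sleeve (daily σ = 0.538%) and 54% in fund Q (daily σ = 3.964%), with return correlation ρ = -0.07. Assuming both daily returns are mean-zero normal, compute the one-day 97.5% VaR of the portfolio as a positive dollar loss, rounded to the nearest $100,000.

$12,600,000

σ_p² = 0.46²·0.538² + 0.54²·3.964² + 2·-0.07·0.46·0.54·0.538·3.964 = 4.5691 (%²).
σ_p = √4.5691 = 2.138%.
At 97.5%, z = 1.960.
VaR = 1.960 × 2.138% = 4.190%; on $300,000,000 that is $12,570,000.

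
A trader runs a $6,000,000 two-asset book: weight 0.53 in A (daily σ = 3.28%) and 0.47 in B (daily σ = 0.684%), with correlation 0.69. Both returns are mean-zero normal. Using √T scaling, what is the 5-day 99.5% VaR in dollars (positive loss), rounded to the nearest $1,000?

σ_p = √(0.53²·3.28² + 0.47²·0.684² + 2·0.69·0.53·0.47·3.28·0.684) = 1.974%.
σ_{5d} = 1.974% × √5 = 4.414%.
z(99.5%) = 2.576.
VaR = 2.576 × 4.414% = 11.370%; on $6,000,000 that is $682,200.

$682,000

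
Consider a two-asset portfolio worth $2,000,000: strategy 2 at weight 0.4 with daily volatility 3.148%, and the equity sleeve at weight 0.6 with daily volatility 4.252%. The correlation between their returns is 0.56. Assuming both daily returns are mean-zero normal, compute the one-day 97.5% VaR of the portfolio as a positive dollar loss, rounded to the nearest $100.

σ_p² = 0.4²·3.148² + 0.6²·4.252² + 2·0.56·0.4·0.6·3.148·4.252 = 11.6922 (%²).
σ_p = √11.6922 = 3.419%.
At 97.5%, z = 1.960.
VaR = 1.960 × 3.419% = 6.701%; on $2,000,000 that is $134,020.

$134,000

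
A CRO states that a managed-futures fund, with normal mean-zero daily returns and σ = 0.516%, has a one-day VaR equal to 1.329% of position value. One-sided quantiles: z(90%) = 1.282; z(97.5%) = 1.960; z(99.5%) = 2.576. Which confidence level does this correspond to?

Implied z = VaR/σ = 1.329 / 0.516 = 2.576.
This matches z(99.5%) = 2.576.

99.5%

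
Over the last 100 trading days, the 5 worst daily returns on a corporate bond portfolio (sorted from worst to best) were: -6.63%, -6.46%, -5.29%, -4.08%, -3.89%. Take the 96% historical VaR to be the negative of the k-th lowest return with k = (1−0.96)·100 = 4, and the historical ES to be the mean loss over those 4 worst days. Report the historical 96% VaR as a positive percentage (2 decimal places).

4.08%

k = 4; the 4th lowest return is -4.08%, so VaR = 4.08%.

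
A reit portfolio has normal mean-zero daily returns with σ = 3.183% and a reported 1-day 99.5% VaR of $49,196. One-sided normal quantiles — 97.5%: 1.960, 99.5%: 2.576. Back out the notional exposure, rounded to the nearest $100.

$600,000

VaR as a fraction of value: z·σ = 2.576 × 3.183% = 8.19941%.
Position = $49,196 / 0.0819941 = $599,995.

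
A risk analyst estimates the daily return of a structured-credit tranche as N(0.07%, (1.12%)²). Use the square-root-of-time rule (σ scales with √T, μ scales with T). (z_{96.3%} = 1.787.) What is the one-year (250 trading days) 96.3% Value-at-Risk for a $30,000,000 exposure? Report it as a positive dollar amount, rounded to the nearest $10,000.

$4,240,000

σ_{250d} = 1.12% × √250 = 17.709%; μ_{250d} = 250 × 0.07% = 17.500%.
VaR = −(17.500%) + 1.787 × 17.709% = 14.146%.
On $30,000,000: 0.14146 × $30,000,000 = $4,243,800.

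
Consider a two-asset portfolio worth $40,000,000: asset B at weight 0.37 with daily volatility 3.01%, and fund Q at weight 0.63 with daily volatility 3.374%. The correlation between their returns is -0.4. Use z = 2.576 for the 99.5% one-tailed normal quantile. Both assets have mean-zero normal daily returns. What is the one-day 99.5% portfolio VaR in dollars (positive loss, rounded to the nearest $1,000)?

σ_p² = 0.37²·3.01² + 0.63²·3.374² + 2·-0.4·0.37·0.63·3.01·3.374 = 3.8647 (%²).
σ_p = √3.8647 = 1.966%.
VaR = 2.576 × 1.966% = 5.064%; on $40,000,000 that is $2,025,600.

$2,026,000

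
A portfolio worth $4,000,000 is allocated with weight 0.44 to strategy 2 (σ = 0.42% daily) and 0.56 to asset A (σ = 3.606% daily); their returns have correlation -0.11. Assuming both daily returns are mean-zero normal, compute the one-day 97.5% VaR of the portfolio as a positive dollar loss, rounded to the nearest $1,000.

$157,000

σ_p² = 0.44²·0.42² + 0.56²·3.606² + 2·-0.11·0.44·0.56·0.42·3.606 = 4.0299 (%²).
σ_p = √4.0299 = 2.007%.
At 97.5%, z = 1.960.
VaR = 1.960 × 2.007% = 3.934%; on $4,000,000 that is $157,360.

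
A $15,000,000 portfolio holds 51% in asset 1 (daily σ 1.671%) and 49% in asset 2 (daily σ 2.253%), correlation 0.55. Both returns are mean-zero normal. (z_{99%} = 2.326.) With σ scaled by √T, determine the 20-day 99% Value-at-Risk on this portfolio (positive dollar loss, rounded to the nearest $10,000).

$2,690,000

σ_p = √(0.51²·1.671² + 0.49²·2.253² + 2·0.55·0.51·0.49·1.671·2.253) = 1.726%.
σ_{20d} = 1.726% × √20 = 7.719%.
VaR = 2.326 × 7.719% = 17.954%; on $15,000,000 that is $2,693,100.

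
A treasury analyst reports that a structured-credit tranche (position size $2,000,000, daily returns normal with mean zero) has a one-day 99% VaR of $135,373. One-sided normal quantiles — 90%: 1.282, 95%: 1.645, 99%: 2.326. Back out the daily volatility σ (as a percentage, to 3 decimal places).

2.910%

VaR as a fraction: $135,373 / $2,000,000 = 6.769%.
σ = VaR / z = 6.769% / 2.326 = 2.910%.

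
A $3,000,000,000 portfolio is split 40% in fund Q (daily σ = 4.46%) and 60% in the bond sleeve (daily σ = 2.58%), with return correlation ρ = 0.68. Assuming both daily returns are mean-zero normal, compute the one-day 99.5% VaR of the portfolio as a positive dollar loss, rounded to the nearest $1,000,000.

σ_p² = 0.4²·4.46² + 0.6²·2.58² + 2·0.68·0.4·0.6·4.46·2.58 = 9.3348 (%²).
σ_p = √9.3348 = 3.055%.
At 99.5%, z = 2.576.
VaR = 2.576 × 3.055% = 7.870%; on $3,000,000,000 that is $236,100,000.

$236,000,000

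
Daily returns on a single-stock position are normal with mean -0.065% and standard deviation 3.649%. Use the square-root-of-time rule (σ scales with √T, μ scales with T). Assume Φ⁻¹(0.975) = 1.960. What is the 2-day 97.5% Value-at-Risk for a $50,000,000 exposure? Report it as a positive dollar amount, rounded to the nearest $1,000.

σ_{2d} = 3.649% × √2 = 5.160%; μ_{2d} = 2 × -0.065% = -0.130%.
VaR = −(-0.130%) + 1.960 × 5.160% = 10.244%.
On $50,000,000: 0.10244 × $50,000,000 = $5,122,000.

$5,122,000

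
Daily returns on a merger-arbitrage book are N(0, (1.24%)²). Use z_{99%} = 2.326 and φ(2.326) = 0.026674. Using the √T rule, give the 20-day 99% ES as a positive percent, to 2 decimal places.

σ_{20d} = 1.24% × √20 = 5.545%.
ES multiplier = φ(z)/(1−α) = 0.026674/0.01 = 2.667.
ES = 5.545% × 2.667 = 14.789%.

14.79%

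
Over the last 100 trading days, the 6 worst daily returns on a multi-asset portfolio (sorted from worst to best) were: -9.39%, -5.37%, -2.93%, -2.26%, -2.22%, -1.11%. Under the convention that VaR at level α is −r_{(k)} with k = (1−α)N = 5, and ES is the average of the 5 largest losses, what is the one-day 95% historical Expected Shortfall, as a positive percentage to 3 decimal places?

4.434%

The 5 worst returns sum to -22.17%.
ES = −(-22.17%) / 5 = 4.434%.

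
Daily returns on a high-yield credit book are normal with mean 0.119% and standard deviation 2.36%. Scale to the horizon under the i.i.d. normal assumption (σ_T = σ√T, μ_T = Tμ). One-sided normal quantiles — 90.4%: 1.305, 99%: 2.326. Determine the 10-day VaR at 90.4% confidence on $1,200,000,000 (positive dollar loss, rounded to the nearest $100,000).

$102,600,000

σ_{10d} = 2.36% × √10 = 7.463%; μ_{10d} = 10 × 0.119% = 1.190%.
VaR = −(1.190%) + 1.305 × 7.463% = 8.549%.
On $1,200,000,000: 0.08549 × $1,200,000,000 = $102,588,000.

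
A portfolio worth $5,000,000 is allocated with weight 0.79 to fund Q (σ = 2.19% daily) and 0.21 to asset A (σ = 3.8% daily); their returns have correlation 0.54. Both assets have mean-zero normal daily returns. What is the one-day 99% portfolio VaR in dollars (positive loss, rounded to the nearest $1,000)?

$263,000

σ_p² = 0.79²·2.19² + 0.21²·3.8² + 2·0.54·0.79·0.21·2.19·3.8 = 5.1211 (%²).
σ_p = √5.1211 = 2.263%.
At 99%, z = 2.326.
VaR = 2.326 × 2.263% = 5.264%; on $5,000,000 that is $263,200.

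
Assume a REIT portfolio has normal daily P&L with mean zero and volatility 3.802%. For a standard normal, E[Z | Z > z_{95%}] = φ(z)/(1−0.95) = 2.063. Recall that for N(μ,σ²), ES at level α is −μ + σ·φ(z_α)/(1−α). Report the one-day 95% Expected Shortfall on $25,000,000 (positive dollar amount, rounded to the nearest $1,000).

$1,961,000

ES = 3.802% × 2.063 = 7.844%.
On $25,000,000: 0.07844 × $25,000,000 = $1,961,000.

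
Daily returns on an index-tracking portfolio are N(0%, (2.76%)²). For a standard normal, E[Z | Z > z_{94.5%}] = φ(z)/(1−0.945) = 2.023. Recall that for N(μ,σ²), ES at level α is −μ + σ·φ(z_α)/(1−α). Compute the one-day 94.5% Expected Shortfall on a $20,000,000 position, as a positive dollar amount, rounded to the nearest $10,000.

$1,120,000

ES = 2.76% × 2.023 = 5.583%.
On $20,000,000: 0.05583 × $20,000,000 = $1,116,600.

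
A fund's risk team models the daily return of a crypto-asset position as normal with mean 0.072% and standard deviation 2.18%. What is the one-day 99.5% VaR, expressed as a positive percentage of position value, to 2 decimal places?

At 99.5% one-sided, z = 2.576.
VaR = −μ + z·σ = −(0.072%) + 2.576 × 2.18% = 5.544%.

5.54%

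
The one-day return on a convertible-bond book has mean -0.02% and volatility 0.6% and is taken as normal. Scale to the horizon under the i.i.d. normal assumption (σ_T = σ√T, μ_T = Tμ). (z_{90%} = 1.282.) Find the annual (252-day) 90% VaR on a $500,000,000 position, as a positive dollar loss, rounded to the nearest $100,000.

σ_{252d} = 0.6% × √252 = 9.525%; μ_{252d} = 252 × -0.02% = -5.040%.
VaR = −(-5.040%) + 1.282 × 9.525% = 17.251%.
On $500,000,000: 0.17251 × $500,000,000 = $86,255,000.

$86,300,000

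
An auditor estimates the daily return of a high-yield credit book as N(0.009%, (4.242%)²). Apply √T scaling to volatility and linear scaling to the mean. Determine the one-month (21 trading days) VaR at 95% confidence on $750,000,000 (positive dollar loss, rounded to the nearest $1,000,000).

At 95%, z = 1.645.
σ_{21d} = 4.242% × √21 = 19.439%; μ_{21d} = 21 × 0.009% = 0.189%.
VaR = −(0.189%) + 1.645 × 19.439% = 31.788%.
On $750,000,000: 0.31788 × $750,000,000 = $238,410,000.

$238,000,000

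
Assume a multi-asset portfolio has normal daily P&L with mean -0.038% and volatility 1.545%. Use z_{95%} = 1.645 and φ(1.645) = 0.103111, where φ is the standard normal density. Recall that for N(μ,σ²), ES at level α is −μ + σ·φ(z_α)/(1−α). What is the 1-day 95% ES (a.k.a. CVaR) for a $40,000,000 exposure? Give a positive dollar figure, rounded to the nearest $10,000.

Tail multiplier: φ(z)/(1−α) = 0.103111 / 0.05 = 2.062.
ES = −(-0.038%) + 1.545% × 2.062 = 3.224%.
On $40,000,000: 0.03224 × $40,000,000 = $1,289,600.

$1,290,000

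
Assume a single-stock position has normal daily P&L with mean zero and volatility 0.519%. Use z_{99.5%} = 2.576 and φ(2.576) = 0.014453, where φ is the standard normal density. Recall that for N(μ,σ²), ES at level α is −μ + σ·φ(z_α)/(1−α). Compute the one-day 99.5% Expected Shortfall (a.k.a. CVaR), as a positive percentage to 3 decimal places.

1.500%

Tail multiplier: φ(z)/(1−α) = 0.014453 / 0.005 = 2.891.
ES = 0.519% × 2.891 = 1.500%.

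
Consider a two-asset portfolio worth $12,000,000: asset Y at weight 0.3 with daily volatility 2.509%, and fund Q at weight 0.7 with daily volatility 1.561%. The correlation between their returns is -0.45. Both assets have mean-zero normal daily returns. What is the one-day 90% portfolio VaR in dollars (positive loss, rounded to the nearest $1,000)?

σ_p² = 0.3²·2.509² + 0.7²·1.561² + 2·-0.45·0.3·0.7·2.509·1.561 = 1.0203 (%²).
σ_p = √1.0203 = 1.010%.
At 90%, z = 1.282.
VaR = 1.282 × 1.010% = 1.295%; on $12,000,000 that is $155,400.

$155,000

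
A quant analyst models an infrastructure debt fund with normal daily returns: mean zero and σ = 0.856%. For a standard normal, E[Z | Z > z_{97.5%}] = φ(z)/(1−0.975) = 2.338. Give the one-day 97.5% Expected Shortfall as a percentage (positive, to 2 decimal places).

2.00%

ES = 0.856% × 2.338 = 2.001%.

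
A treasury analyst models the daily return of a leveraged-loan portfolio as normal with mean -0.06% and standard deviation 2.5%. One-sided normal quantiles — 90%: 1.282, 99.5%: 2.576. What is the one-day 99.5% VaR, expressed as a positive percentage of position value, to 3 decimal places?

VaR = −μ + z·σ = −(-0.06%) + 2.576 × 2.5% = 6.500%.

6.500%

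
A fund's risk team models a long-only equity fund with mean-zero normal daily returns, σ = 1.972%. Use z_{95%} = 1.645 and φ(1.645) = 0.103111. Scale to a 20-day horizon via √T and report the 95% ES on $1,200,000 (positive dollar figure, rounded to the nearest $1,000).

σ_{20d} = 1.972% × √20 = 8.819%.
ES multiplier = φ(z)/(1−α) = 0.103111/0.05 = 2.062.
ES = 8.819% × 2.062 = 18.185%; on $1,200,000: $218,220.

$218,000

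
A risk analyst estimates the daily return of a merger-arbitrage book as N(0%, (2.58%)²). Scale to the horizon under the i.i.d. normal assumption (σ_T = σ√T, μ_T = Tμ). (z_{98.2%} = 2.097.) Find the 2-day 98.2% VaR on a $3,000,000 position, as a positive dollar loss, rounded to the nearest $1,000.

σ_{2d} = 2.58% × √2 = 3.649%.
VaR = 2.097 × 3.649% = 7.652%.
On $3,000,000: 0.07652 × $3,000,000 = $229,560.

$230,000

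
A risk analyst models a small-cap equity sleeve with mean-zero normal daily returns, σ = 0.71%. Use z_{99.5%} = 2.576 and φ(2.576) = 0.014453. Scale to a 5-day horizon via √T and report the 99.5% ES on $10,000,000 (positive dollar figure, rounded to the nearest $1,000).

$459,000

σ_{5d} = 0.71% × √5 = 1.588%.
ES multiplier = φ(z)/(1−α) = 0.014453/0.005 = 2.891.
ES = 1.588% × 2.891 = 4.591%; on $10,000,000: $459,100.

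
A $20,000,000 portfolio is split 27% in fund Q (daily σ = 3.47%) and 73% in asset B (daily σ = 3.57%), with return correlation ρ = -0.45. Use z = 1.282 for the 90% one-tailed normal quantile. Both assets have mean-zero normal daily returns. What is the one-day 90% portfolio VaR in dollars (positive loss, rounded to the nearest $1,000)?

$600,000

σ_p² = 0.27²·3.47² + 0.73²·3.57² + 2·-0.45·0.27·0.73·3.47·3.57 = 5.4720 (%²).
σ_p = √5.4720 = 2.339%.
VaR = 1.282 × 2.339% = 2.999%; on $20,000,000 that is $599,800.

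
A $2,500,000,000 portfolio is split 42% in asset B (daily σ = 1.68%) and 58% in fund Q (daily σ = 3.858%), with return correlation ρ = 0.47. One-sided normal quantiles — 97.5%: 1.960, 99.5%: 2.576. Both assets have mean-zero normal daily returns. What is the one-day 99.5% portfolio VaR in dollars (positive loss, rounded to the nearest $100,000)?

σ_p² = 0.42²·1.68² + 0.58²·3.858² + 2·0.47·0.42·0.58·1.68·3.858 = 6.9891 (%²).
σ_p = √6.9891 = 2.644%.
VaR = 2.576 × 2.644% = 6.811%; on $2,500,000,000 that is $170,275,000.

$170,300,000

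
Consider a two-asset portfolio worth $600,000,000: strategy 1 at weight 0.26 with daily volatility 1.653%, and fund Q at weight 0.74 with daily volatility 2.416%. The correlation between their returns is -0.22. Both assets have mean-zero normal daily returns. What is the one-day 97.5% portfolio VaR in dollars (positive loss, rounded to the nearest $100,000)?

σ_p² = 0.26²·1.653² + 0.74²·2.416² + 2·-0.22·0.26·0.74·1.653·2.416 = 3.0430 (%²).
σ_p = √3.0430 = 1.744%.
At 97.5%, z = 1.960.
VaR = 1.960 × 1.744% = 3.418%; on $600,000,000 that is $20,508,000.

$20,500,000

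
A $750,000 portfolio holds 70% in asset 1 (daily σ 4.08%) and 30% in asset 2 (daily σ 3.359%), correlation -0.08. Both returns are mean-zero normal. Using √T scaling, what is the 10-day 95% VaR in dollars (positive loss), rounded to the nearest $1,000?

$115,000

σ_p = √(0.7²·4.08² + 0.3²·3.359² + 2·-0.08·0.7·0.3·4.08·3.359) = 2.952%.
σ_{10d} = 2.952% × √10 = 9.335%.
z(95%) = 1.645.
VaR = 1.645 × 9.335% = 15.356%; on $750,000 that is $115,170.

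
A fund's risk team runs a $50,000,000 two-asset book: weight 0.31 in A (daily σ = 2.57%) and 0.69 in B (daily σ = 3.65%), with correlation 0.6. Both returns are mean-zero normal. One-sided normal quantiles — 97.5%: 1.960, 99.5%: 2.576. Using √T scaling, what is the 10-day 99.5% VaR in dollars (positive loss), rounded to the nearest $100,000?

σ_p = √(0.31²·2.57² + 0.69²·3.65² + 2·0.6·0.31·0.69·2.57·3.65) = 3.064%.
σ_{10d} = 3.064% × √10 = 9.689%.
VaR = 2.576 × 9.689% = 24.959%; on $50,000,000 that is $12,479,500.

$12,500,000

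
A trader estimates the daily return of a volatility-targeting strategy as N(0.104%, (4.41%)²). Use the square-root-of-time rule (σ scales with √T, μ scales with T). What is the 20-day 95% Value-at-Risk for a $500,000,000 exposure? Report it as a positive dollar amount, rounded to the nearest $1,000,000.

$152,000,000

At 95%, z = 1.645.
σ_{20d} = 4.41% × √20 = 19.722%; μ_{20d} = 20 × 0.104% = 2.080%.
VaR = −(2.080%) + 1.645 × 19.722% = 30.363%.
On $500,000,000: 0.30363 × $500,000,000 = $151,815,000.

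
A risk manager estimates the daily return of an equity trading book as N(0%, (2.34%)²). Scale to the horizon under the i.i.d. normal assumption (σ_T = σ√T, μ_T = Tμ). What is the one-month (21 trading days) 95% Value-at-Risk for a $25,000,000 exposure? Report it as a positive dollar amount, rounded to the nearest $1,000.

$4,410,000

At 95%, z = 1.645.
σ_{21d} = 2.34% × √21 = 10.723%.
VaR = 1.645 × 10.723% = 17.639%.
On $25,000,000: 0.17639 × $25,000,000 = $4,409,750.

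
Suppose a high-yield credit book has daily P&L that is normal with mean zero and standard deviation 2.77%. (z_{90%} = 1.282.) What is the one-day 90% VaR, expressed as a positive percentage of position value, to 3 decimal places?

3.551%

VaR = z·σ = 1.282 × 2.77% = 3.551%.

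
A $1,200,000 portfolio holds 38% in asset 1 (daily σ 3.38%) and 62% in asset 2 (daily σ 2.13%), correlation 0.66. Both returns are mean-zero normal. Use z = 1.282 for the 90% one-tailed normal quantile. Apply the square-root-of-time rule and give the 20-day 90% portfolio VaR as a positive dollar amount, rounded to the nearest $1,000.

$163,000

σ_p = √(0.38²·3.38² + 0.62²·2.13² + 2·0.66·0.38·0.62·3.38·2.13) = 2.373%.
σ_{20d} = 2.373% × √20 = 10.612%.
VaR = 1.282 × 10.612% = 13.605%; on $1,200,000 that is $163,260.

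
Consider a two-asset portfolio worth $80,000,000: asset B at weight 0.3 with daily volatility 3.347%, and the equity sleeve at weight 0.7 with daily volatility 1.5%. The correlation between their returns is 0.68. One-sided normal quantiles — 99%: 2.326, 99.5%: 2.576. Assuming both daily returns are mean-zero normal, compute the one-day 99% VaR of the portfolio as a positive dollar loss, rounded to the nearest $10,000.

σ_p² = 0.3²·3.347² + 0.7²·1.5² + 2·0.68·0.3·0.7·3.347·1.5 = 3.5446 (%²).
σ_p = √3.5446 = 1.883%.
VaR = 2.326 × 1.883% = 4.380%; on $80,000,000 that is $3,504,000.

$3,500,000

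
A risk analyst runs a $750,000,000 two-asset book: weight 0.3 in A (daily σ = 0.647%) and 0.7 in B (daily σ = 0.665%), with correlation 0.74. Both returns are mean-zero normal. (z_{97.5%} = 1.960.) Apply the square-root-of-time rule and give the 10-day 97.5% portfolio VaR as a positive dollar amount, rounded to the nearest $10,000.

$28,960,000

σ_p = √(0.3²·0.647² + 0.7²·0.665² + 2·0.74·0.3·0.7·0.647·0.665) = 0.623%.
σ_{10d} = 0.623% × √10 = 1.970%.
VaR = 1.960 × 1.970% = 3.861%; on $750,000,000 that is $28,957,500.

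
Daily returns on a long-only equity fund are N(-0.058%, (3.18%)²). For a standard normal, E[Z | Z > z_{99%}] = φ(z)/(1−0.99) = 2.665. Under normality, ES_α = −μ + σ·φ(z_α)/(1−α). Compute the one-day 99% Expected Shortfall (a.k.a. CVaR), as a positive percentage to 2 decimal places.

8.53%

ES = −(-0.058%) + 3.18% × 2.665 = 8.533%.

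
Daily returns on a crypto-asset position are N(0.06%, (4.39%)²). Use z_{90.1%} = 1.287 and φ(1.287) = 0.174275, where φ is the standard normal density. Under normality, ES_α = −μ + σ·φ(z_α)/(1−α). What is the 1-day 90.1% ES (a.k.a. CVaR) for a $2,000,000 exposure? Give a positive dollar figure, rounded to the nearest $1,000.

Tail multiplier: φ(z)/(1−α) = 0.174275 / 0.099 = 1.760.
ES = −(0.06%) + 4.39% × 1.760 = 7.666%.
On $2,000,000: 0.07666 × $2,000,000 = $153,320.

$153,000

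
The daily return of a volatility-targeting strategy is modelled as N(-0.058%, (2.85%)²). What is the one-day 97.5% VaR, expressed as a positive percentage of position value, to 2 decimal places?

At 97.5% one-sided, z = 1.960.
VaR = −μ + z·σ = −(-0.058%) + 1.960 × 2.85% = 5.644%.

5.64%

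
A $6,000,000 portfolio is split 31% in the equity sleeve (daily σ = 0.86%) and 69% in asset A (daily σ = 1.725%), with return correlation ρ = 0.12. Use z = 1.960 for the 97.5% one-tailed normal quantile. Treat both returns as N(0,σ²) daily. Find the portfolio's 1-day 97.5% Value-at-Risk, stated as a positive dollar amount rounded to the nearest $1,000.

σ_p² = 0.31²·0.86² + 0.69²·1.725² + 2·0.12·0.31·0.69·0.86·1.725 = 1.5639 (%²).
σ_p = √1.5639 = 1.251%.
VaR = 1.960 × 1.251% = 2.452%; on $6,000,000 that is $147,120.

$147,000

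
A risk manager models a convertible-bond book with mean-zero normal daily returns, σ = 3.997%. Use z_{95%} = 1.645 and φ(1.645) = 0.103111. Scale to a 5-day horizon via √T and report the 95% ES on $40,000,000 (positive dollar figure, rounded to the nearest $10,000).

$7,370,000

σ_{5d} = 3.997% × √5 = 8.938%.
ES multiplier = φ(z)/(1−α) = 0.103111/0.05 = 2.062.
ES = 8.938% × 2.062 = 18.430%; on $40,000,000: $7,372,000.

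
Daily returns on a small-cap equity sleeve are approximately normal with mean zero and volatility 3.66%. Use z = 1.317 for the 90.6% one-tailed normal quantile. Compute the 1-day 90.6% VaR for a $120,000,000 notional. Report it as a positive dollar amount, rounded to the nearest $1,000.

$5,784,000

VaR = z·σ = 1.317 × 3.66% = 4.820%.
On $120,000,000: 0.04820 × $120,000,000 = $5,784,000.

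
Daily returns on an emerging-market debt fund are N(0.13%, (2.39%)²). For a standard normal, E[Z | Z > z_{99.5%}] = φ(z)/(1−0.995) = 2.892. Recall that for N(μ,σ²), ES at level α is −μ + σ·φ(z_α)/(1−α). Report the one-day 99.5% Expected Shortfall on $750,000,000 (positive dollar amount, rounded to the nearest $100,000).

$50,900,000

ES = −(0.13%) + 2.39% × 2.892 = 6.782%.
On $750,000,000: 0.06782 × $750,000,000 = $50,865,000.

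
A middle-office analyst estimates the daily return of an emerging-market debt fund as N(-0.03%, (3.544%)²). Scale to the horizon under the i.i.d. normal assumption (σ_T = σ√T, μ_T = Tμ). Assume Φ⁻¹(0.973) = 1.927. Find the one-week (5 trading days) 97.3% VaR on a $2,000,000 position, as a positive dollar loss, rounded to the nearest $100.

σ_{5d} = 3.544% × √5 = 7.925%; μ_{5d} = 5 × -0.03% = -0.150%.
VaR = −(-0.150%) + 1.927 × 7.925% = 15.421%.
On $2,000,000: 0.15421 × $2,000,000 = $308,420.

$308,400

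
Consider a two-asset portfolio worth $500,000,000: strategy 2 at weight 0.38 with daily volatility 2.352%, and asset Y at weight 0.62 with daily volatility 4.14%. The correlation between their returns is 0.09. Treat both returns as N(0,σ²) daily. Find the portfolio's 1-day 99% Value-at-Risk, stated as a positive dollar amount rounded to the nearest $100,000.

$32,500,000

σ_p² = 0.38²·2.352² + 0.62²·4.14² + 2·0.09·0.38·0.62·2.352·4.14 = 7.8002 (%²).
σ_p = √7.8002 = 2.793%.
At 99%, z = 2.326.
VaR = 2.326 × 2.793% = 6.497%; on $500,000,000 that is $32,485,000.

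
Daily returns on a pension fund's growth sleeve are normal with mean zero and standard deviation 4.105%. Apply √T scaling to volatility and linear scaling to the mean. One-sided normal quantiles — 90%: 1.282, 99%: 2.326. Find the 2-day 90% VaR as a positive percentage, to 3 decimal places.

7.442%

σ_{2d} = 4.105% × √2 = 5.805%.
VaR = 1.282 × 5.805% = 7.442%.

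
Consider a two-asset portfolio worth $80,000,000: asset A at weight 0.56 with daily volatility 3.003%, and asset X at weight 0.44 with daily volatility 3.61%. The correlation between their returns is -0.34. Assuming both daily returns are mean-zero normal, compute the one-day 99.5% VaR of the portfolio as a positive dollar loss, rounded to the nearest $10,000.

$3,870,000

σ_p² = 0.56²·3.003² + 0.44²·3.61² + 2·-0.34·0.56·0.44·3.003·3.61 = 3.5347 (%²).
σ_p = √3.5347 = 1.880%.
At 99.5%, z = 2.576.
VaR = 2.576 × 1.880% = 4.843%; on $80,000,000 that is $3,874,400.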